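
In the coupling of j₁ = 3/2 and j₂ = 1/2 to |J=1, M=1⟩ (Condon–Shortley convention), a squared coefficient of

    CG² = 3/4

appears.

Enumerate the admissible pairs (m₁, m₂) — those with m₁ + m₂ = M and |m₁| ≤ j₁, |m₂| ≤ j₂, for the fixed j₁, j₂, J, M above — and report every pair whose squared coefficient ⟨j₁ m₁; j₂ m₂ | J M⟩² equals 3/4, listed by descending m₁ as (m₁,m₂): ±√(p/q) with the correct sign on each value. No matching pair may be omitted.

(3/2,-1/2): +√(3/4)

Admissible pairs with m₁+m₂ = M = 1: (1/2,1/2), (3/2,-1/2)
  (m₁,m₂)=(3/2,-1/2): CG² = 3/4, CG = +√(3/4)   ← matches the target
  (m₁,m₂)=(1/2,1/2): CG² = 1/4, CG = −√(1/4)
Pairs with CG² = 3/4: (3/2,-1/2): +√(3/4)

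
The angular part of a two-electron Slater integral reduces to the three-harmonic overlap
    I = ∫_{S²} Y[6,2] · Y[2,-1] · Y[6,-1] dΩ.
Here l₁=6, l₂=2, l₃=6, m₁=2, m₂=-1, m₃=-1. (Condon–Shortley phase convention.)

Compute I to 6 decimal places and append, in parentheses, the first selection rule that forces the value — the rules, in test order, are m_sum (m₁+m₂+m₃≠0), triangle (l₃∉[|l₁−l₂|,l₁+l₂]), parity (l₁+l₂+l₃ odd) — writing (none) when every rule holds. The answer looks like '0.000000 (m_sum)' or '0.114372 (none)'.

Checks pass: Σm=0; 14 even; l₃=6∈[4,8].
(2·6+1)(2·2+1)(2·6+1) = 845
Δ: 2! 10! 2! / 15! → 1/90090
sum: t=0:+1/69120 t=1:−1/14400 t=2:+1/69120 = -7/172800
3j²(6 2 6; 0 0 0) = Δ·Π!·Σ² = 14/715  (sign -1)
sum: t=0:+1/34560 t=1:−1/60480 = 1/80640
3j²(6 2 6; 2 -1 -1) = Δ·Π!·Σ² = 6/1001  (sign -1)
combine: 4πI² = 845·14/715·6/1001 = 12/121
take √, sign +1: I = 0.08883682
No selection rule forces the value: the integral is nonzero (none).

0.088837 (none)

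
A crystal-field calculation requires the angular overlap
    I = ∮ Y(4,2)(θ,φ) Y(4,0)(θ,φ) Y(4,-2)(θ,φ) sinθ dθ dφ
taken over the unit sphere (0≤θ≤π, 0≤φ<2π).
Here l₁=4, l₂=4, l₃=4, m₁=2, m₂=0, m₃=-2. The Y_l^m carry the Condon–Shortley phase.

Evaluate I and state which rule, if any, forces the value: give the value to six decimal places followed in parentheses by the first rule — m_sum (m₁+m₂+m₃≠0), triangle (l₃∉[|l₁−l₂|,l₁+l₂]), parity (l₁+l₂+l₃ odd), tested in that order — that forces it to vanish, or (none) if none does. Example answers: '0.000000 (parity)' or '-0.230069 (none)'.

-0.083698 (none)

Checks pass: Σm=0; 12 even; l₃=4∈[0,8].
(2·4+1)(2·4+1)(2·4+1) = 729
Δ: 4! 4! 4! / 13! → 1/450450
sum: t=0:+1/13824 t=1:−1/216 t=2:+1/64 t=3:−1/216 t=4:+1/13824 = 5/768
3j²(4 4 4; 0 0 0) = Δ·Π!·Σ² = 18/1001  (sign +1)
sum: t=0:+1/2304 t=1:−1/216 t=2:+1/384 = -11/6912
3j²(4 4 4; 2 0 -2) = Δ·Π!·Σ² = 11/1638  (sign -1)
combine: 4πI² = 729·18/1001·11/1638 = 729/8281
take √, sign -1: I = -0.08369845
No selection rule forces the value: the integral is nonzero (none).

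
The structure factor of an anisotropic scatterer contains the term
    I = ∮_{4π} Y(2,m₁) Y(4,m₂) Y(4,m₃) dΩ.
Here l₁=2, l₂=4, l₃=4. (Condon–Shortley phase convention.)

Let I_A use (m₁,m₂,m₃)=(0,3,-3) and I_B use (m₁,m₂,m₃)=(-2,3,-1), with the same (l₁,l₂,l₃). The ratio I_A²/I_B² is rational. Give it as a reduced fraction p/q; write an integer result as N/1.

7/54

Shared (l₁,l₂,l₃)=(2,4,4): N and (l;000)² cancel in I_A²/I_B².
A: Δ = 2!·2!·6!/11! = 1/13860; Racah Σ t=1..2: t=1:−1/720 t=2:+1/480 = 1/1440; ⇒ 3j(2 4 4; 0 3 -3)² = 7/1980, sgn -1
B: Δ = 2!·2!·6!/11! = 1/13860; Racah Σ t=2..2: t=2:+1/480 = 1/480; ⇒ 3j(2 4 4; -2 3 -1)² = 3/110, sgn -1
I_A²/I_B² = (7/1980)/(3/110) = 7/54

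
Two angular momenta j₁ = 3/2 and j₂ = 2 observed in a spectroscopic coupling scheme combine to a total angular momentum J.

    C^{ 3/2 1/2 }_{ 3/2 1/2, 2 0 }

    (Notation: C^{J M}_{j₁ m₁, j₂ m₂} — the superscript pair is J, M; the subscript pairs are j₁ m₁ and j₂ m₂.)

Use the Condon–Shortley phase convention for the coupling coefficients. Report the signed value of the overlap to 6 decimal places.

−√(1/5) ≈ -0.447214

triangle: 2!×1!×2!/6! = 4/720
(j±m)!: 2!×1!×2!×2!×2!×1! = 16
prefactor² = (2J+1)×Δ×N² = 16/45
  k=0: +1/(0!×2!×1!×2!×0!×0!) = 1/4
  k=1: −1/(1!×1!×0!×1!×1!×1!) = -1
Σ = -3/4  ⇒  CG² = 16/45×(-3/4)² = 1/5
CG = −√(1/5) = -0.447214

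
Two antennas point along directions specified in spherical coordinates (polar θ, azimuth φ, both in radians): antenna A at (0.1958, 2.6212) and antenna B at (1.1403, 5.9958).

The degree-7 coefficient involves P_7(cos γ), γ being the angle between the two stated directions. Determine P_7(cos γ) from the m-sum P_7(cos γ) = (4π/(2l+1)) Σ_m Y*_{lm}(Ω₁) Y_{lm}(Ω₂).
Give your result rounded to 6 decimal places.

Summing Y*_{l m}(θ₁,φ₁)·Y_{l m}(θ₂,φ₂) over m ∈ [−7, 7]; prefactor 4π/(2·7+1) = 0.837758:
  term(m=-7) = +0.000000+0.000001i   from Y*(Ω₁)=+0.000005-0.000003i, Y(Ω₂)=-0.109225+0.231467i
  term(m=-6) = +0.000008-0.000043i   from Y*(Ω₁)=-0.000099-0.000002i, Y(Ω₂)=-0.067248+0.434604i
  term(m=-5) = -0.000134+0.000311i   from Y*(Ω₁)=+0.001010+0.000605i, Y(Ω₂)=+0.038368+0.284895i
  term(m=-4) = -0.000899+0.001210i   from Y*(Ω₁)=-0.004793-0.008554i, Y(Ω₂)=-0.062857-0.140280i
  term(m=-3) = +0.015471-0.013006i   from Y*(Ω₁)=-0.000563+0.058555i, Y(Ω₂)=-0.224631-0.262062i
  term(m=-2) = +0.002092-0.001052i   from Y*(Ω₁)=+0.121997-0.208210i, Y(Ω₂)=+0.008146+0.005276i
  term(m=-1) = -0.197240+0.046809i   from Y*(Ω₁)=-0.525721+0.301282i, Y(Ω₂)=+0.320835+0.094829i
  term(m=+0) = +0.018272+0.000000i   from Y*(Ω₁)=+0.579512-0.000000i, Y(Ω₂)=+0.031531+0.000000i
  term(m=+1) = -0.197240-0.046809i   from Y*(Ω₁)=+0.525721+0.301282i, Y(Ω₂)=-0.320835+0.094829i
  term(m=+2) = +0.002092+0.001052i   from Y*(Ω₁)=+0.121997+0.208210i, Y(Ω₂)=+0.008146-0.005276i
  term(m=+3) = +0.015471+0.013006i   from Y*(Ω₁)=+0.000563+0.058555i, Y(Ω₂)=+0.224631-0.262062i
  term(m=+4) = -0.000899-0.001210i   from Y*(Ω₁)=-0.004793+0.008554i, Y(Ω₂)=-0.062857+0.140280i
  term(m=+5) = -0.000134-0.000311i   from Y*(Ω₁)=-0.001010+0.000605i, Y(Ω₂)=-0.038368+0.284895i
  term(m=+6) = +0.000008+0.000043i   from Y*(Ω₁)=-0.000099+0.000002i, Y(Ω₂)=-0.067248-0.434604i
  term(m=+7) = +0.000000-0.000001i   from Y*(Ω₁)=-0.000005-0.000003i, Y(Ω₂)=+0.109225+0.231467i
Accumulated sum -0.343129-0.000000i; after 4π/(2l+1) scaling, -0.287459-0.000000i ⇒ P_7 = -0.287459

-0.287459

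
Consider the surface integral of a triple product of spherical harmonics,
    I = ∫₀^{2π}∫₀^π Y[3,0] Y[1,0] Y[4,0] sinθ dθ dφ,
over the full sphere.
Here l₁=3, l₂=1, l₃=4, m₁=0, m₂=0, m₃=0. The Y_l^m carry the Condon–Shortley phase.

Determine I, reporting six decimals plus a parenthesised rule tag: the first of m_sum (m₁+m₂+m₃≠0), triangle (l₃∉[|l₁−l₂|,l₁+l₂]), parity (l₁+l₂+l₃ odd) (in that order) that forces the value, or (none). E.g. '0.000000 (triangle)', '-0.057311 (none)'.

Checks pass: Σm=0; 8 even; l₃=4∈[2,4].
(2·3+1)(2·1+1)(2·4+1) = 189
Δ: 0! 6! 2! / 9! → 1/252
sum: t=0:+1/36 = 1/36
3j²(3 1 4; 0 0 0) = Δ·Π!·Σ² = 4/63  (sign +1)
(m-triple is (0,0,0) — same symbol as above.)
combine: 4πI² = 189·4/63·4/63 = 16/21
take √, sign +1: I = 0.24623252
No selection rule forces the value: the integral is nonzero (none).

0.246233 (none)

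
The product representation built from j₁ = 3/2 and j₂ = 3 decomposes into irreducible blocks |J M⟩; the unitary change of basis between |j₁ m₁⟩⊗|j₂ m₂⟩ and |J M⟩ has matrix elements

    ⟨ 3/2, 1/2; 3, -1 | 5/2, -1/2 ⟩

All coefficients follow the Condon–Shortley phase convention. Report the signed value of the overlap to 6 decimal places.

triangle: 2!·1!·4!/8! = 48/40320
(j±m)!: 2!·1!·2!·4!·2!·3! = 1152
prefactor² = (2J+1)·Δ·N² = 288/35
  k=0: +1/(0!·2!·1!·2!·0!·2!) = 1/8
  k=1: −1/(1!·1!·0!·1!·1!·3!) = -1/6
Σ = -1/24  ⇒  CG² = 288/35·(-1/24)² = 1/70
CG = −√(1/70) = -0.119523

−√(1/70) = -0.119523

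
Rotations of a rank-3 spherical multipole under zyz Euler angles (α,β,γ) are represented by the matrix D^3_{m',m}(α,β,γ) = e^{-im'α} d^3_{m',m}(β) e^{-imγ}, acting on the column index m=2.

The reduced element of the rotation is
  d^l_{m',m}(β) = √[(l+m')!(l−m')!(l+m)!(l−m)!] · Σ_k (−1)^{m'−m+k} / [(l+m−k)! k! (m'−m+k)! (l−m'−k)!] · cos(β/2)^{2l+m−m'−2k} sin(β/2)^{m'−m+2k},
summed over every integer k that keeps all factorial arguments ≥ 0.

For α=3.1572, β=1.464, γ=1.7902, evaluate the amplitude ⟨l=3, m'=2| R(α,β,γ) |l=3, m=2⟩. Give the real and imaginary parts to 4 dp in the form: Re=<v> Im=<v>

Re=0.4586 Im=-0.2330

D^3_{2,2}(3.1572,1.4640,1.7902) = e^{-i·2·3.1572}·d^3_{2,2}(1.4640)·e^{-i·2·1.7902}. Compute d first:
c=cos(1.464000/2)=0.743839, s=sin(1.464000/2)=0.668359; N=√[120·1·120·1]=120.000000
The bounds max(0,m−m')=0 and min(l+m,l−m')=1 give 2 terms
  k=0: (−1)^0·120.0000/(120)·0.7438^6·0.6684^0 = +0.169385
  k=1: (−1)^1·120.0000/(24)·0.7438^4·0.6684^2 = -0.683763
d^3_{2,2}(1.4640) = +0.169385 -0.683763 = -0.514378
Phases: e^{-i·(2)·3.1572}=+0.999513-0.031210i, e^{-i·(2)·1.7902}=-0.905259+0.424860i ⇒ D=+0.458598-0.232965i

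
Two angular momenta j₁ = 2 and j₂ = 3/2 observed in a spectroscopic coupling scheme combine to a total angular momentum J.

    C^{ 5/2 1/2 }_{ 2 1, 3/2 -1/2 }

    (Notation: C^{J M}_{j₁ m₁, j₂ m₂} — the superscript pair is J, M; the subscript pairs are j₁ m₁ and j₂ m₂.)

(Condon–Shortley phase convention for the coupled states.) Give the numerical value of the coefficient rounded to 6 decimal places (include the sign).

+√(5/14) = +0.597614

√[6·1!3!2!/7! · 3!1!1!2!3!2!] = √(72/35)
  +(−1)^0/∏(0,1,1,1,2,1)! = 1/2  (running 1/2)
  +(−1)^1/∏(1,0,0,0,3,2)! = -1/12  (running 5/12)
⟨..|..⟩ = √(72/35)·(5/12) = +0.597614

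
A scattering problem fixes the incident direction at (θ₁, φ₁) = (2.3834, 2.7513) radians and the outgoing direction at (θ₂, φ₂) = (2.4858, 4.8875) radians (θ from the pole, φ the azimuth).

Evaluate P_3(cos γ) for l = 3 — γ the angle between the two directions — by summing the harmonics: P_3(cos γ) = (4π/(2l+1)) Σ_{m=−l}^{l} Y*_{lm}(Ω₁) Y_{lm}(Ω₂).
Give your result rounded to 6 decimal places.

Term-by-term m-sum for l=3 (normalisation 4π/7 = 1.795196):
  m=-3: (-0.052812, 0.124939) × (-0.047444, -0.081846) = (0.012731, -0.001605)  (running Σ = (0.012731, -0.001605))
  m=-2: (-0.249275, 0.246887) × (0.282904, -0.103339) = (-0.045008, 0.095605)  (running Σ = (-0.032276, 0.094000))
  m=-1: (-0.336207, 0.138315) × (0.073500, 0.415437) = (-0.082172, -0.129507)  (running Σ = (-0.114449, -0.035506))
  m=0: (0.098639, -0.000000) × (-0.041642, 0.000000) = (-0.004108, 0.000000)  (running Σ = (-0.118556, -0.035506))
  m=1: (0.336207, 0.138315) × (-0.073500, 0.415437) = (-0.082172, 0.129507)  (running Σ = (-0.200729, 0.094000))
  m=2: (-0.249275, -0.246887) × (0.282904, 0.103339) = (-0.045008, -0.095605)  (running Σ = (-0.245737, -0.001605))
  m=3: (0.052812, 0.124939) × (0.047444, -0.081846) = (0.012731, 0.001605)  (running Σ = (-0.233005, 0.000000))
Accumulated sum (-0.233005, 0.000000); after 4π/(2l+1) scaling, (-0.418290, 0.000000) ⇒ P_3 = -0.418290

-0.418290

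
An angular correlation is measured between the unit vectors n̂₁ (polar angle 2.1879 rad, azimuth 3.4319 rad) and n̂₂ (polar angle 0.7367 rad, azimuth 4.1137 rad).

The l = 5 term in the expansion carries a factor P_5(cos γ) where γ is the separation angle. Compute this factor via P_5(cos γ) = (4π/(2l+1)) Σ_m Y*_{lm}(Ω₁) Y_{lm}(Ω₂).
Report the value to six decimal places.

-0.005970

Term-by-term m-sum for l=5 (normalisation 4π/11 = 1.142397):
  [-5]  conj(Y_{5,-5})(Ω₁) = -0.019924-0.166272i ; Y_{5,-5}(Ω₂) = -0.009378-0.062836i ; Δ = -0.010261+0.002811i
  [-4]  conj(Y_{5,-4})(Ω₁) = -0.149627-0.344671i ; Y_{5,-4}(Ω₂) = -0.162541+0.150465i ; Δ = +0.076181+0.033509i
  [-3]  conj(Y_{5,-3})(Ω₁) = -0.243417-0.289069i ; Y_{5,-3}(Ω₂) = +0.402656+0.092273i ; Δ = -0.071340-0.138856i
  [-2]  conj(Y_{5,-2})(Ω₁) = -0.002507-0.001644i ; Y_{5,-2}(Ω₂) = -0.133501-0.340737i ; Δ = -0.000226+0.001074i
  [-1]  conj(Y_{5,-1})(Ω₁) = +0.333692+0.099690i ; Y_{5,-1}(Ω₂) = +0.043657-0.063993i ; Δ = +0.020947-0.017002i
  [+0]  conj(Y_{5,0})(Ω₁) = +0.093128-0.000000i ; Y_{5,0}(Ω₂) = -0.384733+0.000000i ; Δ = -0.035829+0.000000i
  [+1]  conj(Y_{5,1})(Ω₁) = -0.333692+0.099690i ; Y_{5,1}(Ω₂) = -0.043657-0.063993i ; Δ = +0.020947+0.017002i
  [+2]  conj(Y_{5,2})(Ω₁) = -0.002507+0.001644i ; Y_{5,2}(Ω₂) = -0.133501+0.340737i ; Δ = -0.000226-0.001074i
  [+3]  conj(Y_{5,3})(Ω₁) = +0.243417-0.289069i ; Y_{5,3}(Ω₂) = -0.402656+0.092273i ; Δ = -0.071340+0.138856i
  [+4]  conj(Y_{5,4})(Ω₁) = -0.149627+0.344671i ; Y_{5,4}(Ω₂) = -0.162541-0.150465i ; Δ = +0.076181-0.033509i
  [+5]  conj(Y_{5,5})(Ω₁) = +0.019924-0.166272i ; Y_{5,5}(Ω₂) = +0.009378-0.062836i ; Δ = -0.010261-0.002811i
Total Σ_m = -0.005226-0.000000i. Multiply by 1.142397: -0.005970-0.000000i. P_5(cos γ) = -0.005970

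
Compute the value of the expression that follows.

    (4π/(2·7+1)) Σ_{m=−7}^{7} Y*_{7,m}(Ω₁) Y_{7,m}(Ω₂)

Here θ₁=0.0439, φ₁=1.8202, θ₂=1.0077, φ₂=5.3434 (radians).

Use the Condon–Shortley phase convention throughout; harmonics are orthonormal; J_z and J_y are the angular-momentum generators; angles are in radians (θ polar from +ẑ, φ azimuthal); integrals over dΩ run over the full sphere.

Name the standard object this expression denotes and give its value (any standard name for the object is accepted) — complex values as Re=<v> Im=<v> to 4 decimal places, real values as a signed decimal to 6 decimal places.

This sum is the spherical-harmonic addition theorem: it equals the Legendre polynomial P_l(cos γ) of the angle γ between the two directions.
Summing Y*_{l m}(θ₁,φ₁)·Y_{l m}(θ₂,φ₂) over m ∈ [−7, 7]; prefactor 4π/(2·7+1) = 0.837758:
  m=-7: Y*=+0.000000+0.000000i  Y=+0.147898+0.044992i  product +0.000000+0.000000i
  m=-6: Y*=-0.000000-0.000000i  Y=+0.291901-0.219369i  product -0.000000-0.000000i
  m=-5: Y*=-0.000001+0.000000i  Y=-0.005776-0.428989i  product +0.000000+0.000000i
  m=-4: Y*=+0.000015+0.000023i  Y=-0.115020-0.081689i  product +0.000000-0.000004i
  m=-3: Y*=+0.000506-0.000545i  Y=+0.266217-0.088883i  product +0.000086-0.000190i
  m=-2: Y*=-0.012600-0.006864i  Y=+0.085904-0.269311i  product -0.002931+0.002804i
  m=-1: Y*=-0.043708+0.171600i  Y=+0.102024+0.139632i  product -0.028420+0.011404i
  m=+0: Y*=+1.063266-0.000000i  Y=+0.306762+0.000000i  product +0.326170+0.000000i
  m=+1: Y*=+0.043708+0.171600i  Y=-0.102024+0.139632i  product -0.028420-0.011404i
  m=+2: Y*=-0.012600+0.006864i  Y=+0.085904+0.269311i  product -0.002931-0.002804i
  m=+3: Y*=-0.000506-0.000545i  Y=-0.266217-0.088883i  product +0.000086+0.000190i
  m=+4: Y*=+0.000015-0.000023i  Y=-0.115020+0.081689i  product +0.000000+0.000004i
  m=+5: Y*=+0.000001+0.000000i  Y=+0.005776-0.428989i  product +0.000000-0.000000i
  m=+6: Y*=-0.000000+0.000000i  Y=+0.291901+0.219369i  product -0.000000+0.000000i
  m=+7: Y*=-0.000000+0.000000i  Y=-0.147898+0.044992i  product +0.000000-0.000000i
Accumulated sum +0.263641+0.000000i; after 4π/(2l+1) scaling, +0.220867+0.000000i ⇒ P_7 = 0.220867

Legendre polynomial (addition theorem), +0.220867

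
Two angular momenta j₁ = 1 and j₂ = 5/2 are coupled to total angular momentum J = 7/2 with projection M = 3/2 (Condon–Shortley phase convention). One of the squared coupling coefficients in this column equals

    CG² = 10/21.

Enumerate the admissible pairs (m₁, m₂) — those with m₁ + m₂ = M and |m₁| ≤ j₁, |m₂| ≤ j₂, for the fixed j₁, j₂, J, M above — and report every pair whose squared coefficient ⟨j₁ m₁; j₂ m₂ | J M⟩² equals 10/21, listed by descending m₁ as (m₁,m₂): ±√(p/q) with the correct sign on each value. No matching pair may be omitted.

(1,1/2): +√(10/21); (0,3/2): +√(10/21)

Admissible pairs with m₁+m₂ = M = 3/2: (-1,5/2), (0,3/2), (1,1/2)
  (m₁,m₂)=(1,1/2): CG² = 10/21, CG = +√(10/21)   ← matches the target
  (m₁,m₂)=(0,3/2): CG² = 10/21, CG = +√(10/21)   ← matches the target
  (m₁,m₂)=(-1,5/2): CG² = 1/21, CG = +√(1/21)
Pairs with CG² = 10/21: (1,1/2): +√(10/21); (0,3/2): +√(10/21)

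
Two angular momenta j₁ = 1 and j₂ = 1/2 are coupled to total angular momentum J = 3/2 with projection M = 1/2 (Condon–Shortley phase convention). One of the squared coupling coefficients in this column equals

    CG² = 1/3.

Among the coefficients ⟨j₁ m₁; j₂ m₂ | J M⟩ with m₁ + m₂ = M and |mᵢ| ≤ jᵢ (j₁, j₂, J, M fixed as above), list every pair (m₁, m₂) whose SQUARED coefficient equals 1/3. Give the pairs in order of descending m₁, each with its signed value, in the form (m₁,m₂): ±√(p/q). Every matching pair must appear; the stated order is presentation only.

Admissible pairs with m₁+m₂ = M = 1/2: (0,1/2), (1,-1/2)
  (m₁,m₂)=(1,-1/2): CG² = 1/3, CG = +√(1/3)   ← matches the target
  (m₁,m₂)=(0,1/2): CG² = 2/3, CG = +√(2/3)
Pairs with CG² = 1/3: (1,-1/2): +√(1/3)

(1,-1/2): +√(1/3)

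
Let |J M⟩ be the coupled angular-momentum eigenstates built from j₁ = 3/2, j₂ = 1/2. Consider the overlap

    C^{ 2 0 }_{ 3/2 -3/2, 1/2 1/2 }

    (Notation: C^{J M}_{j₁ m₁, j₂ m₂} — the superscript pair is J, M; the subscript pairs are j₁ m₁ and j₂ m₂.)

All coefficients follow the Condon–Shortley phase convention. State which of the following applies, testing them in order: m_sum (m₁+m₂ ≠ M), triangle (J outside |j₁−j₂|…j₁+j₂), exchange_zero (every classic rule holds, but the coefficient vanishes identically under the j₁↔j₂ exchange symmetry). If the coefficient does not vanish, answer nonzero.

m_sum

m-sum: m₁+m₂ = -3/2+1/2 = -1, M = 0  ✗ ⇒ coefficient is 0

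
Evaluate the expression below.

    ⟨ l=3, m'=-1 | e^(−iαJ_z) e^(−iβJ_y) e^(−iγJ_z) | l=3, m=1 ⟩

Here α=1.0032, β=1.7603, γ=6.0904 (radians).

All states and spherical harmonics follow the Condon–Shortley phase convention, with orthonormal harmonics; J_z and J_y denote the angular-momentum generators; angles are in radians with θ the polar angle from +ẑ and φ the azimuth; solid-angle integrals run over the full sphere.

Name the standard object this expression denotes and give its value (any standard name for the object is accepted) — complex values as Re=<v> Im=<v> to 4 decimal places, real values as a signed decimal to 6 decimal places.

This is a Wigner D-matrix element — the rotation-matrix element ⟨l m'| R(α,β,γ) |l m⟩ in the angular-momentum basis.
First d^3_{-1,1}(β=1.7603), then the phase factors e^{-i(-1)α} and e^{-i(1)γ}:
c=cos(1.760300/2)=0.637036, s=sin(1.760300/2)=0.770834; N=√[2·24·24·2]=48.000000
Admissible k: 2..4 (factorial args all ≥0)
  k=2: (−1)^0·48.0000/(8)·0.6370^4·0.7708^2 = +0.587122
  k=3: (−1)^1·48.0000/(6)·0.6370^2·0.7708^4 = -1.146204
  k=4: (−1)^2·48.0000/(48)·0.6370^0·0.7708^6 = +0.209781
d^3_{-1,1}(1.7603) = +0.587122 -1.146204 +0.209781 = -0.349301
Attach z-rotation phases: D = e^{-i(-1)(1.0032)}·(-0.349301)·e^{-i(1)(6.0904)} = -0.127878-0.325051i

Wigner D-matrix element, Re=-0.1279 Im=-0.3251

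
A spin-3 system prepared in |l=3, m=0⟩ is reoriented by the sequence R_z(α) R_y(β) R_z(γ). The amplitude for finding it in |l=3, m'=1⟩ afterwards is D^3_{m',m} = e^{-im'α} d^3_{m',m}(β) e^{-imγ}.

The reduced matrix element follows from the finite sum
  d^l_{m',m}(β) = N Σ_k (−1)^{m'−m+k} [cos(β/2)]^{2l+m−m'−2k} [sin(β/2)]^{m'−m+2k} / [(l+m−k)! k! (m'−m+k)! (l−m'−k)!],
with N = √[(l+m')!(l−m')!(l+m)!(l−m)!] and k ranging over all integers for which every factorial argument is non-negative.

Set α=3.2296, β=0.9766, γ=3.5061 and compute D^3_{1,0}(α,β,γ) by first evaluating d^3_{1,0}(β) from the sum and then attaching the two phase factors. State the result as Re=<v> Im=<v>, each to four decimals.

Split into d^3_{1,0}(β=0.9766) × two z-phases.
With c≡cos(β/2)=0.883132 and s≡sin(β/2)=0.469125, N=[24·2·6·6]^{1/2}=41.569219
Admissible k: 0..2 (factorial args all ≥0)
  k=0: (−1)^1·41.5692/(12)·0.8831^5·0.4691^1 = -0.872985
  k=1: (−1)^2·41.5692/(4)·0.8831^3·0.4691^3 = +0.739017
  k=2: (−1)^3·41.5692/(12)·0.8831^1·0.4691^5 = -0.069512
d^3_{1,0}(0.9766) = -0.872985 +0.739017 -0.069512 = -0.203479
Attach z-rotation phases: D = e^{-i(1)(3.2296)}·(-0.203479)·e^{-i(0)(3.5061)} = +0.202692-0.017885i

Re=0.2027 Im=-0.0179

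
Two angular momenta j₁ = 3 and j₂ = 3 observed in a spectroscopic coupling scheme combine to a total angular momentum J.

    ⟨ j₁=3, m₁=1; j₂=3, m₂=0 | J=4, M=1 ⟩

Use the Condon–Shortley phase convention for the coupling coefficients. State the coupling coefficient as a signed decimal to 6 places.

j₁+j₂−J=2  J+j₁−j₂=4  J−j₁+j₂=4  j₁+j₂+J+1=11
(j₁±m₁, j₂±m₂, J±M) = (4,2,3,3,5,3)
P² = 124416/385
sum k=0..2:
  [0] +1/48 = 1/48
  [1] −1/24 = -1/24
  [2] +1/288 = 1/288
S = -5/288
C² = P²·S² = 15/154 ; C = -0.312094

-0.312094  (= −√(15/154))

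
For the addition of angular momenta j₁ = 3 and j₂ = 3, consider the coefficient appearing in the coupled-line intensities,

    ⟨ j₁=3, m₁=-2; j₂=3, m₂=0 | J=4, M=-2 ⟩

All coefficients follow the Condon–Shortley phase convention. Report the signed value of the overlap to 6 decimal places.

+0.139573

j₁+j₂−J=2  J+j₁−j₂=4  J−j₁+j₂=4  j₁+j₂+J+1=11
(j₁±m₁, j₂±m₂, J±M) = (1,5,3,3,2,6)
P² = 124416/77
sum k=1..2:
  [1] −1/96 = -1/96
  [2] +1/72 = 1/72
S = 1/288
C² = P²·S² = 3/154 ; C = +0.139573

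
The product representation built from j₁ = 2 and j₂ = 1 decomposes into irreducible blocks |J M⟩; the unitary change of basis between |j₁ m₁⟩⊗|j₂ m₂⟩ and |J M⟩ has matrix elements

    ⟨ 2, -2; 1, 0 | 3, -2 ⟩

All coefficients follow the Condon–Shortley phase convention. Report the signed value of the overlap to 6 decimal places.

+0.577350  (= +√(1/3))

j₁+j₂−J=0  J+j₁−j₂=4  J−j₁+j₂=2  j₁+j₂+J+1=7
(j₁±m₁, j₂±m₂, J±M) = (0,4,1,1,1,5)
P² = 192
sum k=0..0:
  [0] +1/24 = 1/24
S = 1/24
C² = P²·S² = 1/3 ; C = +0.577350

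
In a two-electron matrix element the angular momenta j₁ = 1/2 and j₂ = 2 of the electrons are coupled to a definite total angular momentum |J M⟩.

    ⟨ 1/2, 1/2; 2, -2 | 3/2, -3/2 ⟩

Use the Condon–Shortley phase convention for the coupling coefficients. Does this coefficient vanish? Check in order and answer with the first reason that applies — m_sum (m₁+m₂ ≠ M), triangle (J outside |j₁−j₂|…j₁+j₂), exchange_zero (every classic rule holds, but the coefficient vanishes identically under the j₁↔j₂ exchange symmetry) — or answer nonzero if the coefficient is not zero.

nonzero

m-sum: m₁+m₂ = 1/2+(-2) = -3/2, M = -3/2  ✓
triangle: |j₁−j₂| = 3/2 ≤ J = 3/2 ≤ j₁+j₂ = 5/2  ✓
exchange: j₁≠j₂ or m₁≠m₂ — the exchange symmetry imposes no constraint here
value check: CG = +√(4/5) = +0.894427 ≠ 0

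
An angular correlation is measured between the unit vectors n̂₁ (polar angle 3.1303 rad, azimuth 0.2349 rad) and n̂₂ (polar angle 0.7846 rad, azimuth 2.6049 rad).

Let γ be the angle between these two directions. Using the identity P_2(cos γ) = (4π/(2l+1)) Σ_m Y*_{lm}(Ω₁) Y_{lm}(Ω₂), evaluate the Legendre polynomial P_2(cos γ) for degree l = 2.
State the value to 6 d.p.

Term-by-term m-sum for l=2 (normalisation 4π/5 = 2.513274):
  term(m=-2) = +0.000000+0.000009i   from Y*(Ω₁)=+0.000044+0.000022i, Y(Ω₂)=+0.092009+0.169462i
  term(m=-1) = +0.002415+0.002350i   from Y*(Ω₁)=-0.008484-0.002030i, Y(Ω₂)=-0.331965-0.197500i
  term(m=+0) = +0.099929+0.000000i   from Y*(Ω₁)=+0.630662-0.000000i, Y(Ω₂)=+0.158451+0.000000i
  term(m=+1) = +0.002415-0.002350i   from Y*(Ω₁)=+0.008484-0.002030i, Y(Ω₂)=+0.331965-0.197500i
  term(m=+2) = +0.000000-0.000009i   from Y*(Ω₁)=+0.000044-0.000022i, Y(Ω₂)=+0.092009-0.169462i
Σ over m = +0.104760-0.000000i; ×(4π/5) → +0.263291-0.000000i. Real part: 0.263291

0.263291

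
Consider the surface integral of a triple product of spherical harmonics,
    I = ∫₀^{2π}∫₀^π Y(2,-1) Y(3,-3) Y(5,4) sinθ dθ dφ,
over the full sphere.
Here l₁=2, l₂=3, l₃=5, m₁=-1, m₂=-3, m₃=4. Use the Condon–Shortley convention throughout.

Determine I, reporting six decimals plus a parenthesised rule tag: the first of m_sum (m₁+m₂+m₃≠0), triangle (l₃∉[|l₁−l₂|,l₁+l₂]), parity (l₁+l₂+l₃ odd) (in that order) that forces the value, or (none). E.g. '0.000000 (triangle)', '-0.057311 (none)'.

0.219610 (none)

Checks pass: Σm=0; 10 even; l₃=5∈[1,5].
(2·2+1)(2·3+1)(2·5+1) = 385
Δ: 0! 4! 6! / 11! → 1/2310
sum: t=0:+1/144 = 1/144
3j²(2 3 5; 0 0 0) = Δ·Π!·Σ² = 10/231  (sign -1)
sum: t=0:+1/4320 = 1/4320
3j²(2 3 5; -1 -3 4) = Δ·Π!·Σ² = 2/55  (sign -1)
combine: 4πI² = 385·10/231·2/55 = 20/33
take √, sign +1: I = 0.21961050
No selection rule forces the value: the integral is nonzero (none).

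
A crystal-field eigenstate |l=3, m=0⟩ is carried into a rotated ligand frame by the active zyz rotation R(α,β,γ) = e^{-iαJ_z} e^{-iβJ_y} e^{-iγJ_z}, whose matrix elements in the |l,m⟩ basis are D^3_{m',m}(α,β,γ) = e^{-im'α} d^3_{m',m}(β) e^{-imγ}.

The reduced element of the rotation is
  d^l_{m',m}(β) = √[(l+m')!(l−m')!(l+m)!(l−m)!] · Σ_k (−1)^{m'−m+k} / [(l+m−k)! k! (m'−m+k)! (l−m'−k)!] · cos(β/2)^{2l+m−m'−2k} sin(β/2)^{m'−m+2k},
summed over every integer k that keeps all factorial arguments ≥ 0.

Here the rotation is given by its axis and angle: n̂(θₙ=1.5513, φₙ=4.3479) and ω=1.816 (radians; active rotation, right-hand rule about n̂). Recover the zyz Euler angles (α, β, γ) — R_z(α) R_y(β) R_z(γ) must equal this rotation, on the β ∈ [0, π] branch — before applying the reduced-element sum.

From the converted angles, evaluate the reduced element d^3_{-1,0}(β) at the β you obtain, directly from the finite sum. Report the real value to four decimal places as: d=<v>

d=-0.2968

Axis–angle → zyz. n̂ = (sinθₙcosφₙ, sinθₙsinφₙ, cosθₙ) = (-0.356404, -0.934128, +0.019495), ω = 1.8160.
R = I cosω + sinω [n̂]ₓ + (1−cosω) n̂n̂ᵀ gives
  R = [-0.084894, +0.394835, -0.914822; +0.432659, +0.841668, +0.323112; +0.897552, -0.368375, -0.242282]
β = atan2(√(R₁₃²+R₂₃²), R₃₃) = 1.815513; α = atan2(R₂₃, R₁₃) mod 2π = 2.802073; γ = atan2(R₃₂, −R₃₁) mod 2π = 3.531051
d^3_{-1,0}(β=1.8155) via the finite sum:
c=cos(1.815513/2)=0.615515, s=sin(1.815513/2)=0.788125; N=√[2·24·6·6]=41.569219
k: max(0,(0)−(-1))=1 … min(3+(0),3−(-1))=3
  k=1: (−1)^0·41.5692/(12)·0.6155^5·0.7881^1 = +0.241202
  k=2: (−1)^1·41.5692/(4)·0.6155^3·0.7881^3 = -1.186352
  k=3: (−1)^2·41.5692/(12)·0.6155^1·0.7881^5 = +0.648343
d^3_{-1,0}(1.8155) = +0.241202 -1.186352 +0.648343 = -0.296808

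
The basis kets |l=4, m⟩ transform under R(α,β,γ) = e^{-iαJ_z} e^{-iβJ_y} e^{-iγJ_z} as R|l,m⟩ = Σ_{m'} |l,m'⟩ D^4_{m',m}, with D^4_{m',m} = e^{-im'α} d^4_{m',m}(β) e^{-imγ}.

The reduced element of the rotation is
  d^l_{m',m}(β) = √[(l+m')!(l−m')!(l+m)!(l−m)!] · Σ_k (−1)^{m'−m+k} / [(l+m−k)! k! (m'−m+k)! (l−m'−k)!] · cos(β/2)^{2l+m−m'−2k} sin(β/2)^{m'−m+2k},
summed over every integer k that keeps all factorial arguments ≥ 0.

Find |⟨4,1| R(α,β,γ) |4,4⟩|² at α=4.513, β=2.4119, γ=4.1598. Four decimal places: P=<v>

P=0.0012

First d^4_{1,4}(β=2.4119), then the phase factors e^{-i(1)α} and e^{-i(4)γ}:
With c≡cos(β/2)=0.356806 and s≡sin(β/2)=0.934179, N=[120·6·40320·1]^{1/2}=5387.986637
k∈{3} keeps every argument non-negative
  k=3: (−1)^0·5387.9866/(720)·0.3568^5·0.9342^3 = +0.035281
d^4_{1,4}(2.4119) = +0.035281
|D^4_{1,4}|² = |d^4_{1,4}(β)|² = (+0.035281)² = 0.001245 (the z-rotation phases have unit modulus)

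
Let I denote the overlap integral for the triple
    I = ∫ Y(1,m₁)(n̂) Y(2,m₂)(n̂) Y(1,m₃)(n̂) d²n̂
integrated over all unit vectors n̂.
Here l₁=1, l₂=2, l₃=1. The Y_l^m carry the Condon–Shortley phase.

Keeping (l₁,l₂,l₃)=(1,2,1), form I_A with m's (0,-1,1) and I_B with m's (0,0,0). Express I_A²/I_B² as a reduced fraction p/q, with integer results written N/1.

3/4

Same 1,2,1: normalisation and zero-m 3j drop out of the ratio.
A: Δ: 2! 0! 2! / 5! → 1/30; sum: t=1:−1/2 = -1/2; 3j²(1 2 1; 0 -1 1) = Δ·Π!·Σ² = 1/10  (sign -1)
B: Δ: 2! 0! 2! / 5! → 1/30; sum: t=1:−1/1 = -1/1; 3j²(1 2 1; 0 0 0) = Δ·Π!·Σ² = 2/15  (sign +1)
I_A²/I_B² = (1/10)/(2/15) = 3/4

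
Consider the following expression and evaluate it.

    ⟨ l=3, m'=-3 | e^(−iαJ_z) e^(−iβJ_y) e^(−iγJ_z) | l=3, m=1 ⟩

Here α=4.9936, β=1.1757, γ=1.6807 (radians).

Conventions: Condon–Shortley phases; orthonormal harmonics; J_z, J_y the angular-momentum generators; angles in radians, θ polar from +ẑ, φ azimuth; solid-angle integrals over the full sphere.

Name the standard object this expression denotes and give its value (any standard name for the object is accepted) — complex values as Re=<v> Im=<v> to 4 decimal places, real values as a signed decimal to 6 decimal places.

Wigner D-matrix element, Re=0.1884 Im=0.1699

This is a Wigner D-matrix element — the rotation-matrix element ⟨l m'| R(α,β,γ) |l m⟩ in the angular-momentum basis.
First d^3_{-3,1}(β=1.1757), then the phase factors e^{-i(-3)α} and e^{-i(1)γ}:
c=cos(1.175700/2)=0.832135, s=sin(1.175700/2)=0.554573; N=√[1·720·24·2]=185.903201
Admissible k: 4..4 (factorial args all ≥0)
  k=4: (−1)^0·185.9032/(48)·0.8321^2·0.5546^4 = +0.253670
d^3_{-3,1}(1.1757) = +0.253670
Phases: e^{-i·(-3)·4.9936}=-0.747063+0.664753i, e^{-i·(1)·1.6807}=-0.109683-0.993967i ⇒ D=+0.188396+0.169868i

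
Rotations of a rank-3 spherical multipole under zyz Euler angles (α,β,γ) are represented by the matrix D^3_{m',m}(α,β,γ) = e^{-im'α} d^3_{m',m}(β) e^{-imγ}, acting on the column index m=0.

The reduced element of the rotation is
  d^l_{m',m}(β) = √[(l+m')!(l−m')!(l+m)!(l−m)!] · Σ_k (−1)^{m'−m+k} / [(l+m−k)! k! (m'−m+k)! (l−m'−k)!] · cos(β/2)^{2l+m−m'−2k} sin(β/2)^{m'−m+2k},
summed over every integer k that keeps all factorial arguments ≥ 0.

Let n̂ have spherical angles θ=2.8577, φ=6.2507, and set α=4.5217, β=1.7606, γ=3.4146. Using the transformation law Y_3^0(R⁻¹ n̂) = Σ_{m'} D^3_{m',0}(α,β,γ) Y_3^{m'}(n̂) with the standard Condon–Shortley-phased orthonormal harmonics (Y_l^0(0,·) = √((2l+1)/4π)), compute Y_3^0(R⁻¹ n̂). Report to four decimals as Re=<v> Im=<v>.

Need the full column D^3_{m',0} for m'=−3..3 at α=4.5217, β=1.7606, γ=3.4146.
cos(β/2)=0.636920, sin(β/2)=0.770930
d^3_{-3,0}: single k=3 term ⇒ +0.529437;  D = +0.286622+0.445142i
d^3_{-2,0}: k∈[2..3] ⇒ +0.535710 -0.784856 = -0.249146;  D = +0.231246-0.092732i
d^3_{-1,0}: k∈[1..3] ⇒ +0.279917 -1.230300 +0.600828 = -0.349555;  D = +0.066253+0.343219i
d^3_{0,0}: k∈[0..3] ⇒ +0.066759 -0.880261 +1.289650 -0.209937 = +0.266210;  D = +0.266210+0.000000i
d^3_{1,0}: k∈[0..2] ⇒ -0.279917 +1.230300 -0.600828 = +0.349555;  D = -0.066253+0.343219i
d^3_{2,0}: k∈[0..1] ⇒ +0.535710 -0.784856 = -0.249146;  D = +0.231246+0.092732i
d^3_{3,0}: single k=0 term ⇒ -0.529437;  D = -0.286622+0.445142i
Y_3^{m'}(θ=2.8577,φ=6.2507) and Σ D·Y over m':
  (+0.2866+0.4451i)·(+0.0091+0.0009i)  (+0.2312-0.0927i)·(-0.0768-0.0050i)  (+0.0663+0.3432i)·(+0.3264+0.0106i)  (+0.2662+0.0000i)·(-0.5760+0.0000i)  (-0.0663+0.3432i)·(-0.3264+0.0106i)  (+0.2312+0.0927i)·(-0.0768+0.0050i)  (-0.2866+0.4451i)·(-0.0091+0.0009i)
Y_3^0(R⁻¹ n̂) = -0.149368-0.000000i

Re=-0.1494 Im=0.0000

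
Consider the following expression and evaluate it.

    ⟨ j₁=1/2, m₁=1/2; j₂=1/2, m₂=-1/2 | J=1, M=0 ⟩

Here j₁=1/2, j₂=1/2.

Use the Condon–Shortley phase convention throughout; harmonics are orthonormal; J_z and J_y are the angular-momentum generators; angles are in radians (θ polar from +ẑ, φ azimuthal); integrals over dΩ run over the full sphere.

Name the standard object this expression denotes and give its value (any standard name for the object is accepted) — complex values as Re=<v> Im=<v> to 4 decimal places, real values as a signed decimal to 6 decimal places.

This is a Clebsch–Gordan (vector-coupling) coefficient.
√[3·0!1!1!/3! · 1!0!0!1!1!1!] = √(1/2)
  +(−1)^0/∏(0,0,0,0,1,1)! = 1  (running 1)
⟨..|..⟩ = √(1/2)·(1) = +0.707107

Clebsch–Gordan coefficient, +√(1/2) ≈ +0.707107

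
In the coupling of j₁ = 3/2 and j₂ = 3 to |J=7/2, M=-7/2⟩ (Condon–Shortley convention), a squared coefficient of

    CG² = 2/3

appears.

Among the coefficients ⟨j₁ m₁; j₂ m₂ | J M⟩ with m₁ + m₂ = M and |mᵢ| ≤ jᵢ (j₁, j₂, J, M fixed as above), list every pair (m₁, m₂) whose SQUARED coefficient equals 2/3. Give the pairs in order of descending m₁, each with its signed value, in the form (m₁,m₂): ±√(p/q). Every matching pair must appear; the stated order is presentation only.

Admissible pairs with m₁+m₂ = M = -7/2: (-3/2,-2), (-1/2,-3)
  (m₁,m₂)=(-1/2,-3): CG² = 2/3, CG = +√(2/3)   ← matches the target
  (m₁,m₂)=(-3/2,-2): CG² = 1/3, CG = −√(1/3)
Pairs with CG² = 2/3: (-1/2,-3): +√(2/3)

(-1/2,-3): +√(2/3)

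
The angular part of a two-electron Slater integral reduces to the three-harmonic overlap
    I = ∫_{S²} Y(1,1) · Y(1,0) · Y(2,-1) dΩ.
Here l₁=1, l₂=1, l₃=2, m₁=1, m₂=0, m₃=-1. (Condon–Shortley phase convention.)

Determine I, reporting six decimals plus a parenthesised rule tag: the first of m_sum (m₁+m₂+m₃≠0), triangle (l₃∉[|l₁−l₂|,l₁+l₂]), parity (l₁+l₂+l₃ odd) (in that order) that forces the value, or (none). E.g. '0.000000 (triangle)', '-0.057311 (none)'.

-0.218510 (none)

m-sum 0 ✓  L=4 even ✓  0≤2≤2 ✓
Π(2lᵢ+1) = 3×3×5 = 45
triangle coeff Δ(1,1,2) = 1/30
Σ_t [0,0]: t=0:+1/1 = 1/1
(3j)²=2/15 [(1 1 2; 0 0 0)], sign=+1
Σ_t [0,0]: t=0:+1/2 = 1/2
(3j)²=1/10 [(1 1 2; 1 0 -1)], sign=-1
⇒ 4πI² = 3/5
I = (-1)√(3/5/(4π)) = -0.21850969
No selection rule forces the value: the integral is nonzero (none).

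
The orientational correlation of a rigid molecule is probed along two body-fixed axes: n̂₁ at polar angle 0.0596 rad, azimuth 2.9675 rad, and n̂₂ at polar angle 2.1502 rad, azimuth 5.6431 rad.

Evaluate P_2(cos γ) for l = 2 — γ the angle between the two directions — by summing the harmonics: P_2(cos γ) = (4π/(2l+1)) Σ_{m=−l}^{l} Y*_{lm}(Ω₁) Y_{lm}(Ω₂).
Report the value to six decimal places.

0.024066

Addition theorem: P_2(cos γ) = (4π/5) Σ_m Y*_{lm}(Ω₁) Y_{lm}(Ω₂), m = −2…2:
  term(m=-2) = +0.000221+0.000298i   from Y*(Ω₁)=+0.001288-0.000468i, Y(Ω₂)=+0.077505+0.259133i
  term(m=-1) = +0.014525+0.007305i   from Y*(Ω₁)=-0.045241+0.007957i, Y(Ω₂)=-0.283886-0.211403i
  term(m=+0) = -0.019917+0.000000i   from Y*(Ω₁)=+0.627426-0.000000i, Y(Ω₂)=-0.031744+0.000000i
  term(m=+1) = +0.014525-0.007305i   from Y*(Ω₁)=+0.045241+0.007957i, Y(Ω₂)=+0.283886-0.211403i
  term(m=+2) = +0.000221-0.000298i   from Y*(Ω₁)=+0.001288+0.000468i, Y(Ω₂)=+0.077505-0.259133i
Σ over m = +0.009576+0.000000i; ×(4π/5) → +0.024066+0.000000i. Real part: 0.024066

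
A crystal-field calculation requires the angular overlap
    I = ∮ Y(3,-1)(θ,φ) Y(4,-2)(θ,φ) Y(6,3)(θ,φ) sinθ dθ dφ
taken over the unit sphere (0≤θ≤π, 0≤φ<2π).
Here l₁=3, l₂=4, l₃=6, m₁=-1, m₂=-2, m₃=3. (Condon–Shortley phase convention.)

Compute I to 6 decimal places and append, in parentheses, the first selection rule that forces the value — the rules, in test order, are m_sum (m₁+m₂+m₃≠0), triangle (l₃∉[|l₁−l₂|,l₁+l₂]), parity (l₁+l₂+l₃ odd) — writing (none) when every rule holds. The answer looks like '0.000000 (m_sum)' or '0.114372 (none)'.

0.000000 (parity)

l₁+l₂+l₃=13 is odd: 3j(l;000)=0 ⇒ I=0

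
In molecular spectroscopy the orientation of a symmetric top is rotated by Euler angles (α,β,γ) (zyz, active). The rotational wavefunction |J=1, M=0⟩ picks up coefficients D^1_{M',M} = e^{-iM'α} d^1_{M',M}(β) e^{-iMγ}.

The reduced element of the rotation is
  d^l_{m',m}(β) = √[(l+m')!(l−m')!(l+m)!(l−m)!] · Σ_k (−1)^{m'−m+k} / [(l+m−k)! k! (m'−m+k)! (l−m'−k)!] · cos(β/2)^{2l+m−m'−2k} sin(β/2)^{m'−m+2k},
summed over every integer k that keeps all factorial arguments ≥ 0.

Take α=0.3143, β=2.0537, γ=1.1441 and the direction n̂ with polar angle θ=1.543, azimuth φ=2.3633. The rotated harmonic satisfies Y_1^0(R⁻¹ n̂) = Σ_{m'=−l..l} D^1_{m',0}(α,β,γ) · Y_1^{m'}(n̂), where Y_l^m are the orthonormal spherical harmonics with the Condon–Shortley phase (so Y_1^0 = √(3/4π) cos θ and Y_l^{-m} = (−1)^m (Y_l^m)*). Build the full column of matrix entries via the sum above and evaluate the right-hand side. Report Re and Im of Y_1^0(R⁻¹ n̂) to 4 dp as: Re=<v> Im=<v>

Re=-0.2054 Im=0.0000

Need the full column D^1_{m',0} for m'=−1..1 at α=0.3143, β=2.0537, γ=1.1441.
cos(β/2)=0.517517, sin(β/2)=0.855673
d^1_{-1,0}: single k=1 term ⇒ +0.626249;  D = +0.595571+0.193606i
d^1_{0,0}: k∈[0..1] ⇒ +0.267824 -0.732176 = -0.464353;  D = -0.464353+0.000000i
d^1_{1,0}: single k=0 term ⇒ -0.626249;  D = -0.595571+0.193606i
Y_1^{m'}(θ=1.543,φ=2.3633) and Σ D·Y over m':
  (+0.5956+0.1936i)·(-0.2459-0.2425i)  (-0.4644+0.0000i)·(+0.0136+0.0000i)  (-0.5956+0.1936i)·(+0.2459-0.2425i)
Y_1^0(R⁻¹ n̂) = -0.205365+0.000000i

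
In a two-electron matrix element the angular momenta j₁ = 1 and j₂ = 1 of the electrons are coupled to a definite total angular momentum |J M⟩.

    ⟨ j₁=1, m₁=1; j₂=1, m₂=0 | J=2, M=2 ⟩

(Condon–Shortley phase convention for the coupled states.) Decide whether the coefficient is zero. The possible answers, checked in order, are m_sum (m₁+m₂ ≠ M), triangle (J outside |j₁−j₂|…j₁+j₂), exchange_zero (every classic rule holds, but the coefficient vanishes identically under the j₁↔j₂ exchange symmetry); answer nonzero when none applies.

m-sum: m₁+m₂ = 1+0 = 1, M = 2  ✗ ⇒ coefficient is 0

m_sum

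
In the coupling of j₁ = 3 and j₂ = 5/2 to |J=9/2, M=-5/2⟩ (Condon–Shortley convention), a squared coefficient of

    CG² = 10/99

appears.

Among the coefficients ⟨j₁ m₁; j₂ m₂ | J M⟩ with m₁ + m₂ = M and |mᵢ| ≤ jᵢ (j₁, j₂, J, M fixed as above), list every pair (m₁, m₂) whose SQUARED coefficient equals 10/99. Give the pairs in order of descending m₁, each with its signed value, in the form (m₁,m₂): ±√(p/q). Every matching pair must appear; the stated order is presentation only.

(-1,-3/2): +√(10/99)

Admissible pairs with m₁+m₂ = M = -5/2: (-3,1/2), (-2,-1/2), (-1,-3/2), (0,-5/2)
  (m₁,m₂)=(0,-5/2): CG² = 25/66, CG = +√(25/66)
  (m₁,m₂)=(-1,-3/2): CG² = 10/99, CG = +√(10/99)   ← matches the target
  (m₁,m₂)=(-2,-1/2): CG² = 49/198, CG = −√(49/198)
  (m₁,m₂)=(-3,1/2): CG² = 3/11, CG = −√(3/11)
Pairs with CG² = 10/99: (-1,-3/2): +√(10/99)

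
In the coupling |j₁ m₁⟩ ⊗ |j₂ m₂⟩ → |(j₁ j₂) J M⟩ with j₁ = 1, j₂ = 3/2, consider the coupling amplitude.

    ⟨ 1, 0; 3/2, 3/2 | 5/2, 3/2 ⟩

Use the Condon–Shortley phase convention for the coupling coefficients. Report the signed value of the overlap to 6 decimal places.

+0.632456  (= +√(2/5))

j₁+j₂−J=0  J+j₁−j₂=2  J−j₁+j₂=3  j₁+j₂+J+1=6
(j₁±m₁, j₂±m₂, J±M) = (1,1,3,0,4,1)
P² = 72/5
sum k=0..0:
  [0] +1/6 = 1/6
S = 1/6
C² = P²·S² = 2/5 ; C = +0.632456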